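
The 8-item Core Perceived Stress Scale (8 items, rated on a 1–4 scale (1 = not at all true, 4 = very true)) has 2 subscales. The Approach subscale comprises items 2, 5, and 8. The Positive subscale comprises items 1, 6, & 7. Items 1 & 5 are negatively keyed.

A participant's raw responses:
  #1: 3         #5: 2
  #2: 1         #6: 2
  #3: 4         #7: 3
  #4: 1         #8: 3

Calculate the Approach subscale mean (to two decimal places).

Approach items: 2, 5, 8.
Of these, item 5 is negatively keyed; on a 1–4 scale, reversed = 5 − raw.
  item 2: 1
  item 5: 5 − 2 = 3
  item 8: 3
Sum = 1 + 3 + 3 = 7
Mean = 7 / 3 = 2.33

2.33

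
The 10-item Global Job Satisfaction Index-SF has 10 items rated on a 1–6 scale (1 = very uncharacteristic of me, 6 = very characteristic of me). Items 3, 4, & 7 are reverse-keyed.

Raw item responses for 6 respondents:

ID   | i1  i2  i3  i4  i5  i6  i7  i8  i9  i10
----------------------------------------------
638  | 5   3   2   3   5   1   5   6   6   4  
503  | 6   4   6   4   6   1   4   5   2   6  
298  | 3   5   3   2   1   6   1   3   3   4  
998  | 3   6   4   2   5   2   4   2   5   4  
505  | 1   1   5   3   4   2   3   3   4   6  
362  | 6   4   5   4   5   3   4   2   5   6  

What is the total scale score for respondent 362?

Respondent 362 raw: 6, 4, 5, 4, 5, 3, 4, 2, 5, 6.
Reverse-coded (reverse-coded value = 7 − response):
  item 1: 6
  item 2: 4
  item 3: 7 − 5 = 2
  item 4: 7 − 4 = 3
  item 5: 5
  item 6: 3
  item 7: 7 − 4 = 3
  item 8: 2
  item 9: 5
  item 10: 6
Sum = 6 + 4 + 2 + 3 + 5 + 3 + 3 + 2 + 5 + 6 = 39

39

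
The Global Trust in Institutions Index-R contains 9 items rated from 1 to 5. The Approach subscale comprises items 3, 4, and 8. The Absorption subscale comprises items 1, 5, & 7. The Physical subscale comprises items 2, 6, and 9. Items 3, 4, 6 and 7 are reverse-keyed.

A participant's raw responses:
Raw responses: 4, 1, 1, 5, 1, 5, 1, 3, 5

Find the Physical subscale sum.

Physical items: 2, 6, 9.
Of these, item 6 is reverse-keyed; reverse-coded value = 6 − response.
  item 2: 1
  item 6: 6 − 5 = 1
  item 9: 5
Sum = 1 + 1 + 5 = 7

7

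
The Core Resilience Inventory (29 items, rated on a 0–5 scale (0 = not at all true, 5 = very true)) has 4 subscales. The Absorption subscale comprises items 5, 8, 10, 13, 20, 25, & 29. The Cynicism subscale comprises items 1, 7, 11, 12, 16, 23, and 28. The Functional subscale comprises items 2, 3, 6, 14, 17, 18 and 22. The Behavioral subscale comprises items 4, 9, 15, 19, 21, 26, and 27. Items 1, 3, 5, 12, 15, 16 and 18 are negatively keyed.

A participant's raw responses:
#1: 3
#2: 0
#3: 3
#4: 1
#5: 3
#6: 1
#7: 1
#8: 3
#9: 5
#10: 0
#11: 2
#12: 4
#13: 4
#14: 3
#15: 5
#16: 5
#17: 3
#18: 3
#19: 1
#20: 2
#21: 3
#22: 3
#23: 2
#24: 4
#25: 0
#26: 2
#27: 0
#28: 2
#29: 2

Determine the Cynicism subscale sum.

10

Cynicism items: 1, 7, 11, 12, 16, 23, 28.
Of these, items 1, 12, & 16 are negatively keyed; on a 0–5 scale, reversed = 5 − raw.
  item 1: 5 − 3 = 2
  item 7: 1
  item 11: 2
  item 12: 5 − 4 = 1
  item 16: 5 − 5 = 0
  item 23: 2
  item 28: 2
Sum = 2 + 1 + 2 + 1 + 0 + 2 + 2 = 10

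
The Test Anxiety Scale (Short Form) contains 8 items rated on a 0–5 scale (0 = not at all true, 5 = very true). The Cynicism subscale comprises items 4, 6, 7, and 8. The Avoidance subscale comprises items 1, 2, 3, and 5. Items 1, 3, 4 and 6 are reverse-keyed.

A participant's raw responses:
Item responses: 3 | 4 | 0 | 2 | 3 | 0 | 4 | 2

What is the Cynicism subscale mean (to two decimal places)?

3.50

Cynicism items: 4, 6, 7, 8.
Of these, items 4 & 6 are reverse-keyed; reverse-coded value = 5 − response.
  item 4: 5 − 2 = 3
  item 6: 5 − 0 = 5
  item 7: 4
  item 8: 2
Sum = 3 + 5 + 4 + 2 = 14
Mean = 14 / 4 = 3.50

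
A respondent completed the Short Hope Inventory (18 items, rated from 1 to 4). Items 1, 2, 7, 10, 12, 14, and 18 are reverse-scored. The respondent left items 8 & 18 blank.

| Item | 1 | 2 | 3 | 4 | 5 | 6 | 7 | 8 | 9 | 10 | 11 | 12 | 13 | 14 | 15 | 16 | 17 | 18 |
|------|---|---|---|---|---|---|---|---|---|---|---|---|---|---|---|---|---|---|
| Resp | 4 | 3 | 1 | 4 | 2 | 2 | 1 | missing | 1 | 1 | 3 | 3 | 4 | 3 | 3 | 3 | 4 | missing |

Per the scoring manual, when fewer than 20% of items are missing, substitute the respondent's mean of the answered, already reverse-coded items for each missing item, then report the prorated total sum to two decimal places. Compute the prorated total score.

Reverse-coded (reverse-coded value = 5 − response):
  item 1: 5 − 4 = 1
  item 2: 5 − 3 = 2
  item 7: 5 − 1 = 4
  item 10: 5 − 1 = 4
  item 12: 5 − 3 = 2
  item 14: 5 − 3 = 2
Completed scored items (16 of 18): 1, 2, 1, 4, 2, 2, 4, 1, 4, 3, 2, 4, 2, 3, 3, 4; sum = 42.
Person mean = 42 / 16 ≈ 2.6250
Prorated total = (42 / 16) × 18 = 47.25 (to 2 dp)

47.25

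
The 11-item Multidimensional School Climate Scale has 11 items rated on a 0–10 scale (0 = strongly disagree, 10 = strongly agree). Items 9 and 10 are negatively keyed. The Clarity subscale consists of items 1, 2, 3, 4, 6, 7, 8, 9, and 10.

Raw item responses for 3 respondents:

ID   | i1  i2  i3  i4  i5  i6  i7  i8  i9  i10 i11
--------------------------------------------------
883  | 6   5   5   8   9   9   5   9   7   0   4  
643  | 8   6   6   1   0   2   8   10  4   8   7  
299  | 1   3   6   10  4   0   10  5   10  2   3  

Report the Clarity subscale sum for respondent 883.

60

Respondent 883 raw: 6, 5, 5, 8, 9, 9, 5, 9, 7, 0, 4.
Clarity items: 1, 2, 3, 4, 6, 7, 8, 9, 10.
Reverse-coded (on a 0–10 scale, reversed = 10 − raw):
  item 1: 6
  item 2: 5
  item 3: 5
  item 4: 8
  item 6: 9
  item 7: 5
  item 8: 9
  item 9: 10 − 7 = 3
  item 10: 10 − 0 = 10
Sum = 6 + 5 + 5 + 8 + 9 + 5 + 9 + 3 + 10 = 60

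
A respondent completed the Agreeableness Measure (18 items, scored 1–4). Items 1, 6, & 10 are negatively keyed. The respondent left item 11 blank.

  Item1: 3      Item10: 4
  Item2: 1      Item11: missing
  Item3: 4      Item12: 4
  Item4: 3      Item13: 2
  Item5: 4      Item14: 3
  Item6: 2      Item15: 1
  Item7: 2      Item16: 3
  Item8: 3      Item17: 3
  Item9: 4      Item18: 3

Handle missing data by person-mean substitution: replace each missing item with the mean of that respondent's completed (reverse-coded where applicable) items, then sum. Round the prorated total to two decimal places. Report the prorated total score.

48.71

Reverse-coded (on a 1–4 scale, reversed = 5 − raw):
  item 1: 5 − 3 = 2
  item 6: 5 − 2 = 3
  item 10: 5 − 4 = 1
Completed scored items (17 of 18): 2, 1, 4, 3, 4, 3, 2, 3, 4, 1, 4, 2, 3, 1, 3, 3, 3; sum = 46.
Person mean = 46 / 17 ≈ 2.7059
Prorated total = (46 / 17) × 18 = 48.71 (to 2 dp)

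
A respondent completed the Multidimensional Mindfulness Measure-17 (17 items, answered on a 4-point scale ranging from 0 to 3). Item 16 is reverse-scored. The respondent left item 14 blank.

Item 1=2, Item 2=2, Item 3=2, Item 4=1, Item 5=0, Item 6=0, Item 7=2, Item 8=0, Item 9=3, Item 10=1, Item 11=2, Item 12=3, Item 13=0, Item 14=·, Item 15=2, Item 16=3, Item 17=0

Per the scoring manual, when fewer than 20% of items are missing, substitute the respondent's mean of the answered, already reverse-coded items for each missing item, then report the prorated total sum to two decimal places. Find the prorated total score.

Reverse-coded (reverse-coded value = 3 − response):
  item 16: 3 − 3 = 0
Completed scored items (16 of 17): 2, 2, 2, 1, 0, 0, 2, 0, 3, 1, 2, 3, 0, 2, 0, 0; sum = 20.
Person mean = 20 / 16 ≈ 1.2500
Prorated total = (20 / 16) × 17 = 21.25 (to 2 dp)

21.25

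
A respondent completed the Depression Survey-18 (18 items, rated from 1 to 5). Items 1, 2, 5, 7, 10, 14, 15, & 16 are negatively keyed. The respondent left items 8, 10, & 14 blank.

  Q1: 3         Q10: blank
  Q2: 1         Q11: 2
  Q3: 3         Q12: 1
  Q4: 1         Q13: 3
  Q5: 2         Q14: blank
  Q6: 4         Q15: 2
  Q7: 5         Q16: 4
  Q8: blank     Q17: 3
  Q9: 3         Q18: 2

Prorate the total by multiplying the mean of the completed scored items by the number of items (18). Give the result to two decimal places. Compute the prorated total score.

Reverse-coded (on a 1–5 scale, reversed = 6 − raw):
  item 1: 6 − 3 = 3
  item 2: 6 − 1 = 5
  item 5: 6 − 2 = 4
  item 7: 6 − 5 = 1
  item 15: 6 − 2 = 4
  item 16: 6 − 4 = 2
Completed scored items (15 of 18): 3, 5, 3, 1, 4, 4, 1, 3, 2, 1, 3, 4, 2, 3, 2; sum = 41.
Person mean = 41 / 15 ≈ 2.7333
Prorated total = (41 / 15) × 18 = 49.20 (to 2 dp)

49.20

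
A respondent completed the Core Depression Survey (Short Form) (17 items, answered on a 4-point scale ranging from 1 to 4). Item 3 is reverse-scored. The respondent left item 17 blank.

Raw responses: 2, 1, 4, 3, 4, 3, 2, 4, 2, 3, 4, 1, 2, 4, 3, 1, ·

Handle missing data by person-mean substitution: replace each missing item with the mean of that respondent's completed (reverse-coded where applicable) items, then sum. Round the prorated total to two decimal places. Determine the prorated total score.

Reverse-coded (reversed = (1+4) − raw = 5 − raw):
  item 3: 5 − 4 = 1
Completed scored items (16 of 17): 2, 1, 1, 3, 4, 3, 2, 4, 2, 3, 4, 1, 2, 4, 3, 1; sum = 40.
Person mean = 40 / 16 ≈ 2.5000
Prorated total = (40 / 16) × 17 = 42.50 (to 2 dp)

42.50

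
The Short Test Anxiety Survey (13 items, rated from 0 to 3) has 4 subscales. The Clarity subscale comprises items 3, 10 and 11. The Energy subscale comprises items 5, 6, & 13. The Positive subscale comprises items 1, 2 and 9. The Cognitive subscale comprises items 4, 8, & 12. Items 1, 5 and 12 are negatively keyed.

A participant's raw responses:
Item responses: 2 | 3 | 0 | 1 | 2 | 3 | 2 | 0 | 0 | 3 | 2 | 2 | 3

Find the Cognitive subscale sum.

Cognitive items: 4, 8, 12.
Of these, item 12 is negatively keyed; on a 0–3 scale, reversed = 3 − raw.
  item 4: 1
  item 8: 0
  item 12: 3 − 2 = 1
Sum = 1 + 0 + 1 = 2

2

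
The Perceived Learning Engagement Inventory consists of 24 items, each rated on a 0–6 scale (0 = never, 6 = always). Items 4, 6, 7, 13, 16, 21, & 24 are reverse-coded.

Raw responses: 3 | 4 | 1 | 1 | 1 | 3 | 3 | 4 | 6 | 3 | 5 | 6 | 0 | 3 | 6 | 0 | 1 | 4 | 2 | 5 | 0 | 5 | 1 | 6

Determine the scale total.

89

Reverse-coded items (reverse-coded value = 6 − response):
  item 4: 6 − 1 = 5
  item 6: 6 − 3 = 3
  item 7: 6 − 3 = 3
  item 13: 6 − 0 = 6
  item 16: 6 − 0 = 6
  item 21: 6 − 0 = 6
  item 24: 6 − 6 = 0
After reverse-coding: 3, 4, 1, 5, 1, 3, 3, 4, 6, 3, 5, 6, 6, 3, 6, 6, 1, 4, 2, 5, 6, 5, 1, 0
Total = 3 + 4 + 1 + 5 + 1 + 3 + 3 + 4 + 6 + 3 + 5 + 6 + 6 + 3 + 6 + 6 + 1 + 4 + 2 + 5 + 6 + 5 + 1 + 0 = 89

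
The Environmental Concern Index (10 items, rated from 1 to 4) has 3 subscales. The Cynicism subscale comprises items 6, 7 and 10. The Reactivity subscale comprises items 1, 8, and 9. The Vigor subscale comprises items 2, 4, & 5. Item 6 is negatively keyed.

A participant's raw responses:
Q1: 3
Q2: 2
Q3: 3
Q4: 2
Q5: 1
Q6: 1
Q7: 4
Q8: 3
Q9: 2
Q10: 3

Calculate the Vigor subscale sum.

Vigor items: 2, 4, 5.
  item 2: 2
  item 4: 2
  item 5: 1
Sum = 2 + 2 + 1 = 5

5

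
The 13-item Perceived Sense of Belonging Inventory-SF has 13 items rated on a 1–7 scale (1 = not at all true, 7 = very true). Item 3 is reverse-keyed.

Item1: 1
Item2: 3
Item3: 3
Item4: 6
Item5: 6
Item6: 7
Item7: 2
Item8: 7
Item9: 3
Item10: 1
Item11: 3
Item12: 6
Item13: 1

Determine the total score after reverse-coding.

Apply reverse scoring (reverse-coded value = 8 − response):
  item 3: 8 − 3 = 5
After reverse-coding: 1, 3, 5, 6, 6, 7, 2, 7, 3, 1, 3, 6, 1
Total = 1 + 3 + 5 + 6 + 6 + 7 + 2 + 7 + 3 + 1 + 3 + 6 + 1 = 51

51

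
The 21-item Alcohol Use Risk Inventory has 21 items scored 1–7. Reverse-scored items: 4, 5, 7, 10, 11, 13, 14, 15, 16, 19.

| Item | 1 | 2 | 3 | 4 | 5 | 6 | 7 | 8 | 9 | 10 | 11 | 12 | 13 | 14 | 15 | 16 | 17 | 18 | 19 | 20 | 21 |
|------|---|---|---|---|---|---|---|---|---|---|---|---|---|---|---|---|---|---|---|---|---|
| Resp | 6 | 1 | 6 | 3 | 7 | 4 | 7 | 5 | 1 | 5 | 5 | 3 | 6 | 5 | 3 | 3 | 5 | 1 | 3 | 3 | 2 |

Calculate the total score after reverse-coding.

70

Raw sum = 84. Reverse-scored items: 4, 5, 7, 10, 11, 13, 14, 15, 16, 19; their raw sum = 47.
Each reversal replaces raw with 8 − raw, changing the total by 8 − 2·raw per item.
Total = 84 + 10·8 − 2·47 = 84 + 80 − 94 = 70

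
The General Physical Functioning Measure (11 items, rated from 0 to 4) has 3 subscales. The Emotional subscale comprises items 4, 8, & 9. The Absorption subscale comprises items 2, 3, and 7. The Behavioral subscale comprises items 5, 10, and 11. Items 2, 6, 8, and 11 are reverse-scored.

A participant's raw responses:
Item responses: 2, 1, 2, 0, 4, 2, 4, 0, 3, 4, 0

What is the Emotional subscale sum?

7

Emotional items: 4, 8, 9.
Of these, item 8 is reverse-scored; on a 0–4 scale, reversed = 4 − raw.
  item 4: 0
  item 8: 4 − 0 = 4
  item 9: 3
Sum = 0 + 4 + 3 = 7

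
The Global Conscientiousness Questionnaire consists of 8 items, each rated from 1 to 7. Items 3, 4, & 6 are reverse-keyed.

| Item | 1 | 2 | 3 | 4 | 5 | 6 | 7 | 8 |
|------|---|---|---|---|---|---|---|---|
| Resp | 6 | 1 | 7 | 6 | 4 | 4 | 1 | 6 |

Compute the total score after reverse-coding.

25

Reversing items 3, 4, & 6 with 8 − raw:
Total = 6 + 1 + (8−7) + (8−6) + 4 + (8−4) + 1 + 6
      = 6 + 1 + 1 + 2 + 4 + 4 + 1 + 6 = 25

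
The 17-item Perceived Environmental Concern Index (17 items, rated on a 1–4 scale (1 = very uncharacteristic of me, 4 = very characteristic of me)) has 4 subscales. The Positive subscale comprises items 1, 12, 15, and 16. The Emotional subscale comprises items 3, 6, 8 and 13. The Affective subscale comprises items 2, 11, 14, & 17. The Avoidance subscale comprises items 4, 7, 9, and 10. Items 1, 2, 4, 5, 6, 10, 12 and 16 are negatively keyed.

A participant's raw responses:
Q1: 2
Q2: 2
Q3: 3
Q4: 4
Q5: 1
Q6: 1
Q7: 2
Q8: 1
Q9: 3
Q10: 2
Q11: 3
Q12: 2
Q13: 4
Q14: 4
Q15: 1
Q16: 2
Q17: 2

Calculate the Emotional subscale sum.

12

Emotional items: 3, 6, 8, 13.
Of these, item 6 is negatively keyed; reverse-coded value = 5 − response.
  item 3: 3
  item 6: 5 − 1 = 4
  item 8: 1
  item 13: 4
Sum = 3 + 4 + 1 + 4 = 12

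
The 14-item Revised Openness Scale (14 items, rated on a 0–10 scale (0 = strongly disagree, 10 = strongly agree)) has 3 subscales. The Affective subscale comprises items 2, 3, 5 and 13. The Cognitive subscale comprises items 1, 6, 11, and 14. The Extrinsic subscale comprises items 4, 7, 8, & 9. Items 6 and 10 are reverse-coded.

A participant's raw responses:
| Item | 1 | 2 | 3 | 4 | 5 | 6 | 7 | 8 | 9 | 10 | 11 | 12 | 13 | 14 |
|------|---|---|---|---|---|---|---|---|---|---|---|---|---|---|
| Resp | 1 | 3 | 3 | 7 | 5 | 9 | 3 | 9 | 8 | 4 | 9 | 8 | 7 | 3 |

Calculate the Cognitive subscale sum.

Cognitive items: 1, 6, 11, 14.
Of these, item 6 is reverse-coded; reverse-coded value = 10 − response.
  item 1: 1
  item 6: 10 − 9 = 1
  item 11: 9
  item 14: 3
Sum = 1 + 1 + 9 + 3 = 14

14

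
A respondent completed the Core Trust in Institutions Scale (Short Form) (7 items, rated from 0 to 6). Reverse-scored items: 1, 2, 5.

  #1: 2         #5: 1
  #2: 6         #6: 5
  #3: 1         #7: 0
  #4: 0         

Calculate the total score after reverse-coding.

15

Reversing items 1, 2 and 5 with 6 − raw:
Total = (6−2) + (6−6) + 1 + 0 + (6−1) + 5 + 0
      = 4 + 0 + 1 + 0 + 5 + 5 + 0 = 15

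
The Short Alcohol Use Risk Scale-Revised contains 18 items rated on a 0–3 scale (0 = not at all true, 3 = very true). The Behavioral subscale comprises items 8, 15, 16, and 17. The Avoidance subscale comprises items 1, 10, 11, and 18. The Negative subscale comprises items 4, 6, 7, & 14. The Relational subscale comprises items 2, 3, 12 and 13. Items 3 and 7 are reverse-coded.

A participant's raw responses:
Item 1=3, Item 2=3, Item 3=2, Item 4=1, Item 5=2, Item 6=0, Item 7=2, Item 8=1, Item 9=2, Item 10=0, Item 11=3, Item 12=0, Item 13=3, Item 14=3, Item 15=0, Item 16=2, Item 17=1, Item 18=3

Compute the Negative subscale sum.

5

Negative items: 4, 6, 7, 14.
Of these, item 7 is reverse-coded; reverse-coded value = 3 − response.
  item 4: 1
  item 6: 0
  item 7: 3 − 2 = 1
  item 14: 3
Sum = 1 + 0 + 1 + 3 = 5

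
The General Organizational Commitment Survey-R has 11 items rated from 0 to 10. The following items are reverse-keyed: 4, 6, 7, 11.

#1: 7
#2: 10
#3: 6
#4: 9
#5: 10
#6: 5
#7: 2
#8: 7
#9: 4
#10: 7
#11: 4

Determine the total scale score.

Apply reverse scoring (reversed = (0+10) − raw = 10 − raw):
  item 4: 10 − 9 = 1
  item 6: 10 − 5 = 5
  item 7: 10 − 2 = 8
  item 11: 10 − 4 = 6
Scored items: 7, 10, 6, 1, 10, 5, 8, 7, 4, 7, 6
Total = 7 + 10 + 6 + 1 + 10 + 5 + 8 + 7 + 4 + 7 + 6 = 71

71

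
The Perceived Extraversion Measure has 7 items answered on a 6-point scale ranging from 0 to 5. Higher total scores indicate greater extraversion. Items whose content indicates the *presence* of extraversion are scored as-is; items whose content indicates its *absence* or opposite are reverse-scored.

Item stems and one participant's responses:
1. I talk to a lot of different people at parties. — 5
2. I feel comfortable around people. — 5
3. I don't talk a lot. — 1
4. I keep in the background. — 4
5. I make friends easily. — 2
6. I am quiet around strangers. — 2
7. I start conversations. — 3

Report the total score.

23

Items 3, 4, 6 describe the absence/opposite of extraversion → reverse-score.
on a 0–5 scale, reversed = 5 − raw.
  item 1: 5
  item 2: 5
  item 3: 5 − 1 = 4
  item 4: 5 − 4 = 1
  item 5: 2
  item 6: 5 − 2 = 3
  item 7: 3
Total = 5 + 5 + 4 + 1 + 2 + 3 + 3 = 23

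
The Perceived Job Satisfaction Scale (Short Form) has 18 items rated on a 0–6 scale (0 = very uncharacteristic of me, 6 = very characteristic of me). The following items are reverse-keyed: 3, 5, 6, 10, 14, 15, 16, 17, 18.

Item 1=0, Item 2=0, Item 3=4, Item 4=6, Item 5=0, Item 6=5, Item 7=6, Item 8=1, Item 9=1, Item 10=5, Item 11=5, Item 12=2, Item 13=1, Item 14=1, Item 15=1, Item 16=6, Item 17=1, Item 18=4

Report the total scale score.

Reversing items 3, 5, 6, 10, 14, 15, 16, 17, and 18 with 6 − raw:
Total = 0 + 0 + (6−4) + 6 + (6−0) + (6−5) + 6 + 1 + 1 + (6−5) + 5 + 2 + 1 + (6−1) + (6−1) + (6−6) + (6−1) + (6−4)
      = 0 + 0 + 2 + 6 + 6 + 1 + 6 + 1 + 1 + 1 + 5 + 2 + 1 + 5 + 5 + 0 + 5 + 2 = 49

49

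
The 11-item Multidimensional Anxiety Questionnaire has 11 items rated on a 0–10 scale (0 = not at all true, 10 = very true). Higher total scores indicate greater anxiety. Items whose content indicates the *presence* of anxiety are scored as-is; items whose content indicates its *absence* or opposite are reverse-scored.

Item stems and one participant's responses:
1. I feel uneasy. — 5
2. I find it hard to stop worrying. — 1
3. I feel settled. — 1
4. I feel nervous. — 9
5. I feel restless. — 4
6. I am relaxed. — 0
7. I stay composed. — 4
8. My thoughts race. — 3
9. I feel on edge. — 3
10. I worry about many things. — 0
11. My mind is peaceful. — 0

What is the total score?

60

Items 3, 6, 7, 11 describe the absence/opposite of anxiety → reverse-score.
reversed = (0+10) − raw = 10 − raw.
  item 1: 5
  item 2: 1
  item 3: 10 − 1 = 9
  item 4: 9
  item 5: 4
  item 6: 10 − 0 = 10
  item 7: 10 − 4 = 6
  item 8: 3
  item 9: 3
  item 10: 0
  item 11: 10 − 0 = 10
Total = 5 + 1 + 9 + 9 + 4 + 10 + 6 + 3 + 3 + 0 + 10 = 60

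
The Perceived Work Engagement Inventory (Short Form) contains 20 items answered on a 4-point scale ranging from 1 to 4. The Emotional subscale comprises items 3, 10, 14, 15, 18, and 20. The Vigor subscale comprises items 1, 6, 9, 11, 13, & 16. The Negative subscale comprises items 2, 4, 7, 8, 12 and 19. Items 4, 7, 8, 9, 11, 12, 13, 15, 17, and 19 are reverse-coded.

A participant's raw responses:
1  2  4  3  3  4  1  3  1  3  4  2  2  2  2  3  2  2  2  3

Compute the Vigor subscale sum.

16

Vigor items: 1, 6, 9, 11, 13, 16.
Of these, items 9, 11, & 13 are reverse-coded; reversed = (1+4) − raw = 5 − raw.
  item 1: 1
  item 6: 4
  item 9: 5 − 1 = 4
  item 11: 5 − 4 = 1
  item 13: 5 − 2 = 3
  item 16: 3
Sum = 1 + 4 + 4 + 1 + 3 + 3 = 16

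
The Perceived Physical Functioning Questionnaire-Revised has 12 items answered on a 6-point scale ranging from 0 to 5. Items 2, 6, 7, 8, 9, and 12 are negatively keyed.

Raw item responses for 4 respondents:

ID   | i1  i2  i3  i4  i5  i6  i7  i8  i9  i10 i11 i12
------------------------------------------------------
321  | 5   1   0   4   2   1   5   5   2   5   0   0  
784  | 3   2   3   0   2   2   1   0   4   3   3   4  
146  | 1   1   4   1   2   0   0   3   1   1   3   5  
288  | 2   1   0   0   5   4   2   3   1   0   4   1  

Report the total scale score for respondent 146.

32

Respondent 146 raw: 1, 1, 4, 1, 2, 0, 0, 3, 1, 1, 3, 5.
Reverse-coded (reversed = (0+5) − raw = 5 − raw):
  item 1: 1
  item 2: 5 − 1 = 4
  item 3: 4
  item 4: 1
  item 5: 2
  item 6: 5 − 0 = 5
  item 7: 5 − 0 = 5
  item 8: 5 − 3 = 2
  item 9: 5 − 1 = 4
  item 10: 1
  item 11: 3
  item 12: 5 − 5 = 0
Sum = 1 + 4 + 4 + 1 + 2 + 5 + 5 + 2 + 4 + 1 + 3 + 0 = 32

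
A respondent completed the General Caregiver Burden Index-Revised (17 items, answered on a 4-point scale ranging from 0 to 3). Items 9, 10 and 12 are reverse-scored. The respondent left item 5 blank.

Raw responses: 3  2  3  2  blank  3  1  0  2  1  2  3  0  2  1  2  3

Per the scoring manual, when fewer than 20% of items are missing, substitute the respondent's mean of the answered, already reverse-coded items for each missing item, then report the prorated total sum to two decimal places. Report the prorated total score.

Reverse-coded (reverse-coded value = 3 − response):
  item 9: 3 − 2 = 1
  item 10: 3 − 1 = 2
  item 12: 3 − 3 = 0
Completed scored items (16 of 17): 3, 2, 3, 2, 3, 1, 0, 1, 2, 2, 0, 0, 2, 1, 2, 3; sum = 27.
Person mean = 27 / 16 ≈ 1.6875
Prorated total = (27 / 16) × 17 = 28.69 (to 2 dp)

28.69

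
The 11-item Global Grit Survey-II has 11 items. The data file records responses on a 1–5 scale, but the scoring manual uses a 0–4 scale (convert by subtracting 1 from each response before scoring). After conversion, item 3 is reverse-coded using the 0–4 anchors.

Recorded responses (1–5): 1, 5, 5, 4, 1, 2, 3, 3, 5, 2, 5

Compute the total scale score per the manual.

Convert to 0–4: 0, 4, 4, 3, 0, 1, 2, 2, 4, 1, 4
Reverse-coded (reverse-coded value = 4 − response):
  item 3: 4 − 4 = 0
Scored: 0, 4, 0, 3, 0, 1, 2, 2, 4, 1, 4
Total = 21

21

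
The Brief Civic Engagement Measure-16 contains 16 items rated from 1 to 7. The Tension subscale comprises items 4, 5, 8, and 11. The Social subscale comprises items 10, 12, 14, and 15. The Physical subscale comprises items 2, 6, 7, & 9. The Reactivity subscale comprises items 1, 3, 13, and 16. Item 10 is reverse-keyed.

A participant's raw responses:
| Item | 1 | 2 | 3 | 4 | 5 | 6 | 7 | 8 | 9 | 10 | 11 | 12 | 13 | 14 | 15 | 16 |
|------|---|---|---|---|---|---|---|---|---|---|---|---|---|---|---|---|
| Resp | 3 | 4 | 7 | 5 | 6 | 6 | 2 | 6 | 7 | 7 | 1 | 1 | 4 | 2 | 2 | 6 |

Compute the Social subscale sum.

Social items: 10, 12, 14, 15.
Of these, item 10 is reverse-keyed; reverse-coded value = 8 − response.
  item 10: 8 − 7 = 1
  item 12: 1
  item 14: 2
  item 15: 2
Sum = 1 + 1 + 2 + 2 = 6

6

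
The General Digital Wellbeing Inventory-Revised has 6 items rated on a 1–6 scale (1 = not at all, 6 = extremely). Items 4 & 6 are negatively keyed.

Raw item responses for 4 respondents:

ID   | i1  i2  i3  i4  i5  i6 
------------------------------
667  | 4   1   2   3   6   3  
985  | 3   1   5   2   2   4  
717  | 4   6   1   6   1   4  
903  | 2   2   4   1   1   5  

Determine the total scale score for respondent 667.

21

Respondent 667 raw: 4, 1, 2, 3, 6, 3.
Reverse-coded (reverse-coded value = 7 − response):
  item 1: 4
  item 2: 1
  item 3: 2
  item 4: 7 − 3 = 4
  item 5: 6
  item 6: 7 − 3 = 4
Sum = 4 + 1 + 2 + 4 + 6 + 4 = 21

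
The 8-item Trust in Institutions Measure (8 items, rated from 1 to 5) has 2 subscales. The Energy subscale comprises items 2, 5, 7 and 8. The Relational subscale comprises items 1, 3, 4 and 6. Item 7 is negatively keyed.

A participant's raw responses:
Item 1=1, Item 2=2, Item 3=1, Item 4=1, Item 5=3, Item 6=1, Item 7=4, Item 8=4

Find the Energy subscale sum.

11

Energy items: 2, 5, 7, 8.
Of these, item 7 is negatively keyed; reversed = (1+5) − raw = 6 − raw.
  item 2: 2
  item 5: 3
  item 7: 6 − 4 = 2
  item 8: 4
Sum = 2 + 3 + 2 + 4 = 11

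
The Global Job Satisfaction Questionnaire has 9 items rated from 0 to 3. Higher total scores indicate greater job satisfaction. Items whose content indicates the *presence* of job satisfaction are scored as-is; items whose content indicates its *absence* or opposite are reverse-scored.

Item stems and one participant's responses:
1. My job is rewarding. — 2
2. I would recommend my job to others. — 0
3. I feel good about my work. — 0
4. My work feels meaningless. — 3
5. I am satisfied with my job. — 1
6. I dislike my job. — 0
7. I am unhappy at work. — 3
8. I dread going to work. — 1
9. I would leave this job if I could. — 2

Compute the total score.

Items 4, 6, 7, 8, 9 describe the absence/opposite of job satisfaction → reverse-score.
on a 0–3 scale, reversed = 3 − raw.
  item 1: 2
  item 2: 0
  item 3: 0
  item 4: 3 − 3 = 0
  item 5: 1
  item 6: 3 − 0 = 3
  item 7: 3 − 3 = 0
  item 8: 3 − 1 = 2
  item 9: 3 − 2 = 1
Total = 2 + 0 + 0 + 0 + 1 + 3 + 0 + 2 + 1 = 9

9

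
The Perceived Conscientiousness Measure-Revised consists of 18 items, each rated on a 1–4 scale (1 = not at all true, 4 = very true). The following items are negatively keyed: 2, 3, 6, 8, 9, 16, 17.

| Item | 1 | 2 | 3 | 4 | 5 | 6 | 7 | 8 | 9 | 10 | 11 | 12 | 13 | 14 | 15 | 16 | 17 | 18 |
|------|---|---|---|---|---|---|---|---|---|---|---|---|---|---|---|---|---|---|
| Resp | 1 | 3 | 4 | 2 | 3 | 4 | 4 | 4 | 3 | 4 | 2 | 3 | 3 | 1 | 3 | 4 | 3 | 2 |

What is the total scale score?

38

Raw sum = 53. Negatively keyed items: 2, 3, 6, 8, 9, 16, 17; their raw sum = 25.
Each reversal replaces raw with 5 − raw, changing the total by 5 − 2·raw per item.
Total = 53 + 7·5 − 2·25 = 53 + 35 − 50 = 38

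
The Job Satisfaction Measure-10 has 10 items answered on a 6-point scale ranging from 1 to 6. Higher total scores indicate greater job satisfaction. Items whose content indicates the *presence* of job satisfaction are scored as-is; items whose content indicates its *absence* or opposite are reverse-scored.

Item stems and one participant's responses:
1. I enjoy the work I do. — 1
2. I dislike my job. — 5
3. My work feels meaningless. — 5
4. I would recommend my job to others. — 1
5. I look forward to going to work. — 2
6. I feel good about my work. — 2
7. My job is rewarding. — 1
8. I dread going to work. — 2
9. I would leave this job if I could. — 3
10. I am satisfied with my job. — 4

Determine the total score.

24

Items 2, 3, 8, 9 describe the absence/opposite of job satisfaction → reverse-score.
reversed = (1+6) − raw = 7 − raw.
  item 1: 1
  item 2: 7 − 5 = 2
  item 3: 7 − 5 = 2
  item 4: 1
  item 5: 2
  item 6: 2
  item 7: 1
  item 8: 7 − 2 = 5
  item 9: 7 − 3 = 4
  item 10: 4
Total = 1 + 2 + 2 + 1 + 2 + 2 + 1 + 5 + 4 + 4 = 24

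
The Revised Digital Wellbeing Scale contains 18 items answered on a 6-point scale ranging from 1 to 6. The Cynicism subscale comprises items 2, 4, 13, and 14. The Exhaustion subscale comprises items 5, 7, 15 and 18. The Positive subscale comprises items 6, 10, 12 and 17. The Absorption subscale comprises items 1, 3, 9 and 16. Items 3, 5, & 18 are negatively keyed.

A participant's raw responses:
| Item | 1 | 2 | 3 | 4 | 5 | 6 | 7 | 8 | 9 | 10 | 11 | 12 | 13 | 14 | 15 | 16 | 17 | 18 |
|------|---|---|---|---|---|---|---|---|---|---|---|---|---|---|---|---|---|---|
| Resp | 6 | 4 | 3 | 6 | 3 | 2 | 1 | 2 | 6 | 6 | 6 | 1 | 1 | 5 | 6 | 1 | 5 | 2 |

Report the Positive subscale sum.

14

Positive items: 6, 10, 12, 17.
  item 6: 2
  item 10: 6
  item 12: 1
  item 17: 5
Sum = 2 + 6 + 1 + 5 = 14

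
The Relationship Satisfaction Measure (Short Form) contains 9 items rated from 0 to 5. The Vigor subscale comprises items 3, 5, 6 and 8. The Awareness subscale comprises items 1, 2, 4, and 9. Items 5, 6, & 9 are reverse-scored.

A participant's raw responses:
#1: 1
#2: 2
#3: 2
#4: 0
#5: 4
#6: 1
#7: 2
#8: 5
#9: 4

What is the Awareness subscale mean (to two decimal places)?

Awareness items: 1, 2, 4, 9.
Of these, item 9 is reverse-scored; on a 0–5 scale, reversed = 5 − raw.
  item 1: 1
  item 2: 2
  item 4: 0
  item 9: 5 − 4 = 1
Sum = 1 + 2 + 0 + 1 = 4
Mean = 4 / 4 = 1.00

1.00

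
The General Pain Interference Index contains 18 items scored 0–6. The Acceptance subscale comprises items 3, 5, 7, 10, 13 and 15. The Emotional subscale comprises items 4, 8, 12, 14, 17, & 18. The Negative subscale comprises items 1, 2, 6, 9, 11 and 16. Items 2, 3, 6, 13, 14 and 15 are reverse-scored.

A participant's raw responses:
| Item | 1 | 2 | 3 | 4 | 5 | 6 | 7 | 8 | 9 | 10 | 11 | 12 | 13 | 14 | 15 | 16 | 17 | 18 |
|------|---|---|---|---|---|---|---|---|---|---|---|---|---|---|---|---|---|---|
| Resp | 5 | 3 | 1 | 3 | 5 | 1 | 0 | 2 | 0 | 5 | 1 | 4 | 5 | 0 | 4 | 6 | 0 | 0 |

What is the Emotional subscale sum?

Emotional items: 4, 8, 12, 14, 17, 18.
Of these, item 14 is reverse-scored; reverse-coded value = 6 − response.
  item 4: 3
  item 8: 2
  item 12: 4
  item 14: 6 − 0 = 6
  item 17: 0
  item 18: 0
Sum = 3 + 2 + 4 + 6 + 0 + 0 = 15

15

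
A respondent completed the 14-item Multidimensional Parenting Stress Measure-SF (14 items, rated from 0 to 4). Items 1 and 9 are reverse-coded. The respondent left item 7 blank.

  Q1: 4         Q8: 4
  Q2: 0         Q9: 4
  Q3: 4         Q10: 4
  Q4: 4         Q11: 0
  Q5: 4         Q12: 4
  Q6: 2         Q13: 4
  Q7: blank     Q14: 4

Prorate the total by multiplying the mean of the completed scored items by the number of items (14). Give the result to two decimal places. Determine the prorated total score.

36.62

Reverse-coded (reversed = (0+4) − raw = 4 − raw):
  item 1: 4 − 4 = 0
  item 9: 4 − 4 = 0
Completed scored items (13 of 14): 0, 0, 4, 4, 4, 2, 4, 0, 4, 0, 4, 4, 4; sum = 34.
Person mean = 34 / 13 ≈ 2.6154
Prorated total = (34 / 13) × 14 = 36.62 (to 2 dp)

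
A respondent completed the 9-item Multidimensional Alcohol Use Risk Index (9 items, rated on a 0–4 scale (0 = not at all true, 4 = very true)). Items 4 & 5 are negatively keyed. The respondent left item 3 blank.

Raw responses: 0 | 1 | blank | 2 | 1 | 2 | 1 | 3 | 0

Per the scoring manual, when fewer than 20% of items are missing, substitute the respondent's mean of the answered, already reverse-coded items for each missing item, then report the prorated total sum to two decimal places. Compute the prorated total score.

Reverse-coded (on a 0–4 scale, reversed = 4 − raw):
  item 4: 4 − 2 = 2
  item 5: 4 − 1 = 3
Completed scored items (8 of 9): 0, 1, 2, 3, 2, 1, 3, 0; sum = 12.
Person mean = 12 / 8 ≈ 1.5000
Prorated total = (12 / 8) × 9 = 13.50 (to 2 dp)

13.50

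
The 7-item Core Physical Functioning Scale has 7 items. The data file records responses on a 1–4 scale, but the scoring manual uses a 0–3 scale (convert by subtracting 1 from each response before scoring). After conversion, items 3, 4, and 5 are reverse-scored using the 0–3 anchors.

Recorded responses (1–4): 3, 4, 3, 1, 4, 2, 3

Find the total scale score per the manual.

12

Convert to 0–3: 2, 3, 2, 0, 3, 1, 2
Reverse-coded (reverse-coded value = 3 − response):
  item 3: 3 − 2 = 1
  item 4: 3 − 0 = 3
  item 5: 3 − 3 = 0
Scored: 2, 3, 1, 3, 0, 1, 2
Total = 12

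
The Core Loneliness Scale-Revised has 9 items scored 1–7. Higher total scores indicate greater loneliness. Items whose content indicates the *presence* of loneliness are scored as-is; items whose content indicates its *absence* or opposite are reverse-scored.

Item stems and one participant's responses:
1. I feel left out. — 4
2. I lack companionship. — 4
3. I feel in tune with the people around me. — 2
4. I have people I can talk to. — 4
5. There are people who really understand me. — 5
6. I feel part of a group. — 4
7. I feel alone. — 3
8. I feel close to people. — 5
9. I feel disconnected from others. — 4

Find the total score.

Items 3, 4, 5, 6, 8 describe the absence/opposite of loneliness → reverse-score.
on a 1–7 scale, reversed = 8 − raw.
  item 1: 4
  item 2: 4
  item 3: 8 − 2 = 6
  item 4: 8 − 4 = 4
  item 5: 8 − 5 = 3
  item 6: 8 − 4 = 4
  item 7: 3
  item 8: 8 − 5 = 3
  item 9: 4
Total = 4 + 4 + 6 + 4 + 3 + 4 + 3 + 3 + 4 = 35

35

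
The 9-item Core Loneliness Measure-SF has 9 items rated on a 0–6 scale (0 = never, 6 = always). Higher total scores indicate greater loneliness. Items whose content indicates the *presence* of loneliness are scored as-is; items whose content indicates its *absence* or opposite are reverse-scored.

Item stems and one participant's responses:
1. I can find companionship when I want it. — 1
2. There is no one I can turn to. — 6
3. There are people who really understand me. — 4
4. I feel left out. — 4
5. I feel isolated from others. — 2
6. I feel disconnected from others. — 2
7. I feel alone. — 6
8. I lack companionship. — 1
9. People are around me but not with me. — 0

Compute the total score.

28

Items 1, 3 describe the absence/opposite of loneliness → reverse-score.
reverse-coded value = 6 − response.
  item 1: 6 − 1 = 5
  item 2: 6
  item 3: 6 − 4 = 2
  item 4: 4
  item 5: 2
  item 6: 2
  item 7: 6
  item 8: 1
  item 9: 0
Total = 5 + 6 + 2 + 4 + 2 + 2 + 6 + 1 + 0 = 28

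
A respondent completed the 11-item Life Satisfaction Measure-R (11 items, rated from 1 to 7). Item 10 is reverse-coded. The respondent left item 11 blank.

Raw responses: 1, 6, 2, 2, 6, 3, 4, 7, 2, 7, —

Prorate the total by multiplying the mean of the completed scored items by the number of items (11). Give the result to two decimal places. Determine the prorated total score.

Reverse-coded (reverse-coded value = 8 − response):
  item 10: 8 − 7 = 1
Completed scored items (10 of 11): 1, 6, 2, 2, 6, 3, 4, 7, 2, 1; sum = 34.
Person mean = 34 / 10 ≈ 3.4000
Prorated total = (34 / 10) × 11 = 37.40 (to 2 dp)

37.40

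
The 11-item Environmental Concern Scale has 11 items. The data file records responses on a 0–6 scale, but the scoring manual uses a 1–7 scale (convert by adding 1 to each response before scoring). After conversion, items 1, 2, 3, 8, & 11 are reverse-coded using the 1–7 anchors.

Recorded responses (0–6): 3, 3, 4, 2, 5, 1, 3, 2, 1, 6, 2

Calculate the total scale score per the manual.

45

Convert to 1–7: 4, 4, 5, 3, 6, 2, 4, 3, 2, 7, 3
Reverse-coded (on a 1–7 scale, reversed = 8 − raw):
  item 1: 8 − 4 = 4
  item 2: 8 − 4 = 4
  item 3: 8 − 5 = 3
  item 8: 8 − 3 = 5
  item 11: 8 − 3 = 5
Scored: 4, 4, 3, 3, 6, 2, 4, 5, 2, 7, 5
Total = 45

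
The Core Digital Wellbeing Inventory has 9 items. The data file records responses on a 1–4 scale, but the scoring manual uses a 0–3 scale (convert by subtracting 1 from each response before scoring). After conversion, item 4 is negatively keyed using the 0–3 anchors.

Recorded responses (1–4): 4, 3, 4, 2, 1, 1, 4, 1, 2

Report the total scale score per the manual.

14

Convert to 0–3: 3, 2, 3, 1, 0, 0, 3, 0, 1
Reverse-coded (on a 0–3 scale, reversed = 3 − raw):
  item 4: 3 − 1 = 2
Scored: 3, 2, 3, 2, 0, 0, 3, 0, 1
Total = 14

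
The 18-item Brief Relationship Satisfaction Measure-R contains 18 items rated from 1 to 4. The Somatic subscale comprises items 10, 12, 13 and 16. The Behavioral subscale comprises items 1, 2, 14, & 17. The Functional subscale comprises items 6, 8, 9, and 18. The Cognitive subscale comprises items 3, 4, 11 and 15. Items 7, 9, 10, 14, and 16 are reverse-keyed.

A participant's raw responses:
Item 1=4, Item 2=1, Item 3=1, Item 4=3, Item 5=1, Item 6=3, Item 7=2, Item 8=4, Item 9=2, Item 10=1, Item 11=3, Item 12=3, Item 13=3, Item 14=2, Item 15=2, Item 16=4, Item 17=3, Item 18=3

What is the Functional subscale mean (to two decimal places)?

Functional items: 6, 8, 9, 18.
Of these, item 9 is reverse-keyed; reverse-coded value = 5 − response.
  item 6: 3
  item 8: 4
  item 9: 5 − 2 = 3
  item 18: 3
Sum = 3 + 4 + 3 + 3 = 13
Mean = 13 / 4 = 3.25

3.25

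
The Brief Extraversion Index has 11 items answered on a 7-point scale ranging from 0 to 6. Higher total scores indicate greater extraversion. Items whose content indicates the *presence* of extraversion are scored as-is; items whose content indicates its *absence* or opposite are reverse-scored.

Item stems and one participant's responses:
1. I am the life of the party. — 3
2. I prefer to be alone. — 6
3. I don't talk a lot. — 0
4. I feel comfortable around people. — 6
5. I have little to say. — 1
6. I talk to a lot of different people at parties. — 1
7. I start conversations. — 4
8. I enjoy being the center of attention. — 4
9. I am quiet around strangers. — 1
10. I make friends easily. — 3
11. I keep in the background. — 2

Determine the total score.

Items 2, 3, 5, 9, 11 describe the absence/opposite of extraversion → reverse-score.
on a 0–6 scale, reversed = 6 − raw.
  item 1: 3
  item 2: 6 − 6 = 0
  item 3: 6 − 0 = 6
  item 4: 6
  item 5: 6 − 1 = 5
  item 6: 1
  item 7: 4
  item 8: 4
  item 9: 6 − 1 = 5
  item 10: 3
  item 11: 6 − 2 = 4
Total = 3 + 0 + 6 + 6 + 5 + 1 + 4 + 4 + 5 + 3 + 4 = 41

41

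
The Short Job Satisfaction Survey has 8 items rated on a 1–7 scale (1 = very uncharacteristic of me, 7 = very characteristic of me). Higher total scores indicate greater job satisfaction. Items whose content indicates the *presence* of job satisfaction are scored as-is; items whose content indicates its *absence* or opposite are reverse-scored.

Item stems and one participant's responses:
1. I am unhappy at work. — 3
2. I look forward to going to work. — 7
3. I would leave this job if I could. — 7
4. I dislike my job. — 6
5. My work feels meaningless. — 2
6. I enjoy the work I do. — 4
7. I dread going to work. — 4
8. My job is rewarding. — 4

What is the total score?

33

Items 1, 3, 4, 5, 7 describe the absence/opposite of job satisfaction → reverse-score.
reverse-coded value = 8 − response.
  item 1: 8 − 3 = 5
  item 2: 7
  item 3: 8 − 7 = 1
  item 4: 8 − 6 = 2
  item 5: 8 − 2 = 6
  item 6: 4
  item 7: 8 − 4 = 4
  item 8: 4
Total = 5 + 7 + 1 + 2 + 6 + 4 + 4 + 4 = 33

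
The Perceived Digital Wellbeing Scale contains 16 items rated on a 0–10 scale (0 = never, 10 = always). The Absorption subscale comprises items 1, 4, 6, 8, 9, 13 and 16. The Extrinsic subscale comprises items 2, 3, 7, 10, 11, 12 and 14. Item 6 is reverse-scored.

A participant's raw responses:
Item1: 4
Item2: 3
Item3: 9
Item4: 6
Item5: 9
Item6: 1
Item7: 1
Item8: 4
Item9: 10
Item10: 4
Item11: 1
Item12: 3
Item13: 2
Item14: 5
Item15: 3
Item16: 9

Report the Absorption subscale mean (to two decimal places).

Absorption items: 1, 4, 6, 8, 9, 13, 16.
Of these, item 6 is reverse-scored; reverse-coded value = 10 − response.
  item 1: 4
  item 4: 6
  item 6: 10 − 1 = 9
  item 8: 4
  item 9: 10
  item 13: 2
  item 16: 9
Sum = 4 + 6 + 9 + 4 + 10 + 2 + 9 = 44
Mean = 44 / 7 = 6.29

6.29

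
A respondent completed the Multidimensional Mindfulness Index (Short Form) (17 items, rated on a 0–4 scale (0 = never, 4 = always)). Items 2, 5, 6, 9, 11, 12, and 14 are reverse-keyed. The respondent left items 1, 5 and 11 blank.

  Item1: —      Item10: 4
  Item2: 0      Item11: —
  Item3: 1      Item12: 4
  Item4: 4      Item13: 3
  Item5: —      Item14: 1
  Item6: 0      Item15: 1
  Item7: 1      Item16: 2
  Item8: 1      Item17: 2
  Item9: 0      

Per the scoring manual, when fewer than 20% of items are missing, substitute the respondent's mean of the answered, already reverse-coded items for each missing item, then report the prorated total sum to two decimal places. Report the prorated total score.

Reverse-coded (on a 0–4 scale, reversed = 4 − raw):
  item 2: 4 − 0 = 4
  item 6: 4 − 0 = 4
  item 9: 4 − 0 = 4
  item 12: 4 − 4 = 0
  item 14: 4 − 1 = 3
Completed scored items (14 of 17): 4, 1, 4, 4, 1, 1, 4, 4, 0, 3, 3, 1, 2, 2; sum = 34.
Person mean = 34 / 14 ≈ 2.4286
Prorated total = (34 / 14) × 17 = 41.29 (to 2 dp)

41.29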